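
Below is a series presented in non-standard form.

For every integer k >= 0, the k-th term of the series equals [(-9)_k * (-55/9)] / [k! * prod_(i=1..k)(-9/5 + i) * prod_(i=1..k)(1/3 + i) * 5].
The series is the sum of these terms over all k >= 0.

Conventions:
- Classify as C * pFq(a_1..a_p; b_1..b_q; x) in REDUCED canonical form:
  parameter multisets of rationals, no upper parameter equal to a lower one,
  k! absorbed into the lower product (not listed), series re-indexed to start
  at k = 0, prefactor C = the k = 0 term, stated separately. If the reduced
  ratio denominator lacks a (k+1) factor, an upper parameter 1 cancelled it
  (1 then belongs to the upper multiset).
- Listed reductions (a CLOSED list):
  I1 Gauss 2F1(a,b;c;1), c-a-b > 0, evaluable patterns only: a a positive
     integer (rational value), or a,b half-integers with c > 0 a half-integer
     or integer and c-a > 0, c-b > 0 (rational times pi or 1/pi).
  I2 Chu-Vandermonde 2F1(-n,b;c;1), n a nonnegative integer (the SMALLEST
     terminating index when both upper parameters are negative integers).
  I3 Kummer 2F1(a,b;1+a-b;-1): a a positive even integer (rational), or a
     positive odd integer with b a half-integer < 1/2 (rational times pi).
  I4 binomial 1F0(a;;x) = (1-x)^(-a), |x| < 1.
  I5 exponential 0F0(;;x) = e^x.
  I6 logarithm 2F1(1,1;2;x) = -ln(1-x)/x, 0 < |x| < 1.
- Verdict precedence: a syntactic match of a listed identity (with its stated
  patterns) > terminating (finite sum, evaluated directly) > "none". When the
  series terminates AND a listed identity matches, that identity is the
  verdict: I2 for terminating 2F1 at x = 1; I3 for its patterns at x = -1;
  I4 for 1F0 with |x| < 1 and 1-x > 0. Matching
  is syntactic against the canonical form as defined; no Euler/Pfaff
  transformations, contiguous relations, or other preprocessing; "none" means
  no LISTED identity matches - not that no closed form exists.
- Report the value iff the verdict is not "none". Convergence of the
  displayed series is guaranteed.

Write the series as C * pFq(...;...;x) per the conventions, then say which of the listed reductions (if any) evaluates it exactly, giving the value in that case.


With C = -11/9: the canonical form is 1F2(-9; -4/5, 4/3; 1). Verdict: terminating (-9 upstairs). 10 nonzero terms in all; added directly. Exact value: 116767259786416997/3544306141888512.

Key observation: t_0 = -11/9 here, and the constant factors (prefactor -11/9) combine into one prefactor.
Consecutive-term ratio: r(k) = 1 * (k-9) / [(k-4/5) (k+4/3) (k+1)] - rational in k, leading ratio 1; with t_0 = -11/9, classification follows.


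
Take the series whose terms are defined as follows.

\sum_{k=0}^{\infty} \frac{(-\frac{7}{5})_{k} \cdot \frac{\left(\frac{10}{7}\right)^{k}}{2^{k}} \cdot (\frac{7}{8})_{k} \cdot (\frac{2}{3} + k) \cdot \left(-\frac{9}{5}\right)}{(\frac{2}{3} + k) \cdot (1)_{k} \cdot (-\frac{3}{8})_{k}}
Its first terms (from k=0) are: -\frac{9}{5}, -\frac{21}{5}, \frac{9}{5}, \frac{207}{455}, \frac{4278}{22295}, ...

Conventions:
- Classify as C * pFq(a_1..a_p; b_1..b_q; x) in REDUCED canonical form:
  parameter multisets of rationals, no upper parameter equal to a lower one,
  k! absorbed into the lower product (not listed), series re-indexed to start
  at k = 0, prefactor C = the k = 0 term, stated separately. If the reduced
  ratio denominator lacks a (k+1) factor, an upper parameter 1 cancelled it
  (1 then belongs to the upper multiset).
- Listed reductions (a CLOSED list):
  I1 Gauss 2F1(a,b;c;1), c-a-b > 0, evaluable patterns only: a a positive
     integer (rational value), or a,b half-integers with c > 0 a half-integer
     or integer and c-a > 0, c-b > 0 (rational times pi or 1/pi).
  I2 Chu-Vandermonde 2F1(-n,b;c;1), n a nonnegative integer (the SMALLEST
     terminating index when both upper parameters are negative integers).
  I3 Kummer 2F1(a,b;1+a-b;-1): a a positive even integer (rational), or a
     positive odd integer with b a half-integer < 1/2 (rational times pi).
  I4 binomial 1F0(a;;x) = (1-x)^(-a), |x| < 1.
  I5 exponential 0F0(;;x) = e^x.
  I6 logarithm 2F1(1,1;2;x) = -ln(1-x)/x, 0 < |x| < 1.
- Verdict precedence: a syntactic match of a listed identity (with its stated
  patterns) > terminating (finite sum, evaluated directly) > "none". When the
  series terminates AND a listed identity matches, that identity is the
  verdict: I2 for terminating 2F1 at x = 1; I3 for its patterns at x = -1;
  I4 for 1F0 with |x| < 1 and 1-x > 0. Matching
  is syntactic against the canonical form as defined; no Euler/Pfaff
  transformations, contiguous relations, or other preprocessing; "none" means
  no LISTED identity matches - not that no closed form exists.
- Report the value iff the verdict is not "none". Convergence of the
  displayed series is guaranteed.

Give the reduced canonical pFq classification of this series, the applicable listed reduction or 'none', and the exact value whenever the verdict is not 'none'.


Classification (C = -\frac{9}{5}): 2F1 with upper {-\frac{7}{5}, \frac{7}{8}}, lower {-\frac{3}{8}}, argument x = \frac{5}{7}. Verdict: none. A 2F1 with upper {-\frac{7}{5}, \frac{7}{8}} fits none of I1-I6 at x = \frac{5}{7}; the sum runs forever.

The tell: t_0 = -\frac{9}{5} here, and the two k-th powers (C = -9/5, x = 5/7) combine into one argument.
Term ratio: r(k) = \frac{5}{7} * (k-\frac{7}{5}) (k+\frac{7}{8}) / [(k-\frac{3}{8}) (k+1)] - rational; roots negated = parameters, x = \frac{5}{7}, C = -\frac{9}{5}.


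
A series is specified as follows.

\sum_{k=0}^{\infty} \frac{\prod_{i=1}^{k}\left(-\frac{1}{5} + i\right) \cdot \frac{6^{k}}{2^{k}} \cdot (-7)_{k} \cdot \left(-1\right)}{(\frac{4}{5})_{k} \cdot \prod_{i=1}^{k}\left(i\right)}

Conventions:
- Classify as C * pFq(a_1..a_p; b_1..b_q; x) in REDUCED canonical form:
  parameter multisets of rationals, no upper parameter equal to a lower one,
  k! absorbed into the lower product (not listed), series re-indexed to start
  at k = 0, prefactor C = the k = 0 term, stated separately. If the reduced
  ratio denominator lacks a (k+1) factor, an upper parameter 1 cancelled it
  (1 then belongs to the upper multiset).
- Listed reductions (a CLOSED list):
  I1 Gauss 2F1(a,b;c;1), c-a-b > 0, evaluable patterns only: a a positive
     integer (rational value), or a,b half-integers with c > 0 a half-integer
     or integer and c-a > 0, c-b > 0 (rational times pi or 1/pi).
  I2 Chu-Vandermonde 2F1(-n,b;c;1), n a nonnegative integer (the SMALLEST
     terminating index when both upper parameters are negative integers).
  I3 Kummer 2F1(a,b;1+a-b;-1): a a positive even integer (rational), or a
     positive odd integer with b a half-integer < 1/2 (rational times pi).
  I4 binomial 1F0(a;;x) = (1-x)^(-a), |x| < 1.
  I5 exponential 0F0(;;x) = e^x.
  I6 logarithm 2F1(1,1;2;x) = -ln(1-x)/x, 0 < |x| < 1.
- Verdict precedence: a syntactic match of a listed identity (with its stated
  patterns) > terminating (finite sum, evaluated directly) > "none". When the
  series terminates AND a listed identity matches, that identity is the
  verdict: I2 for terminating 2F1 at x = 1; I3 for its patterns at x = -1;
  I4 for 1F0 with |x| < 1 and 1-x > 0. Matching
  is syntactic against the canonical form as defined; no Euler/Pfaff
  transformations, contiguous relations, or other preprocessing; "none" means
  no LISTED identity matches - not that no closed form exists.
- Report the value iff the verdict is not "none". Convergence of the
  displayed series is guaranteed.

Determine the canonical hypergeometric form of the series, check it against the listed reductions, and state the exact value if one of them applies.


Reduced: x = 3, 1F0, upper = {-7}, lower = {-}, C = -1. Verdict: terminating - the sum ends at index 7 because -7 is a negative integer; exact evaluation follows. Sum: 128.

Key observation: t_0 = -1 here, and the parameter 4/5 appears in both the upper and lower lists and cancels.
Adjacent-term ratio: r(k) = 3 * (k-7) / [(k+1)] - rational; roots negated = parameters, x = 3, C = -1.


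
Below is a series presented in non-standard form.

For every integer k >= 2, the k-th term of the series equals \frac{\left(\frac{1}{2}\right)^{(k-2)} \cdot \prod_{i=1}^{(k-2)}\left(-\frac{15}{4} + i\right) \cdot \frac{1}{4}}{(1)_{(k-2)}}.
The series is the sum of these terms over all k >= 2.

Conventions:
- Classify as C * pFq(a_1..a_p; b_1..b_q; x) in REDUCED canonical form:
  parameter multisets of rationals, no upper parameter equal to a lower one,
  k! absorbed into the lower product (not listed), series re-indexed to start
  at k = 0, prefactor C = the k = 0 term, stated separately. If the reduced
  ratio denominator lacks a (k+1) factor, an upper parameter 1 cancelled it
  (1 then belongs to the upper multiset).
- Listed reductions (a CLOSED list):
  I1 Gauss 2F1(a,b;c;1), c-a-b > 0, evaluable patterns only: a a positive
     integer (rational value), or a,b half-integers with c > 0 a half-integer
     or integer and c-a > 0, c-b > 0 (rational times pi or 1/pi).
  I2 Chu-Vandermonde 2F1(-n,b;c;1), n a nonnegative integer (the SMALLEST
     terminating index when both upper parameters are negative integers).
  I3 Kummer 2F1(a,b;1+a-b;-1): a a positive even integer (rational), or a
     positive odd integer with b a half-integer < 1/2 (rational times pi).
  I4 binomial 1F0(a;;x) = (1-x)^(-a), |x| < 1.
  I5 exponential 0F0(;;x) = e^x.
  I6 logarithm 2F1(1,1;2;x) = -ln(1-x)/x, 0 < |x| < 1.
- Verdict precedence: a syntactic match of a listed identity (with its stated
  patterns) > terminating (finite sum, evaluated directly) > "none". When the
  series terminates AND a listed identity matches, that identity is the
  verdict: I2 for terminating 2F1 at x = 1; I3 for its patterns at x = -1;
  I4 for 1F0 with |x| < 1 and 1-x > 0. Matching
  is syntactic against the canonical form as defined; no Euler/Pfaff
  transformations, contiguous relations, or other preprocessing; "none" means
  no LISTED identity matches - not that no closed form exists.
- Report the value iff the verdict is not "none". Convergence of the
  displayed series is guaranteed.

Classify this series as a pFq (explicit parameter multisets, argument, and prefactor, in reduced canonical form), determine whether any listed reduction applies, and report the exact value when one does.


Canonical form: C = \frac{1}{4} times 1F0 with upper {-\frac{11}{4}}, lower {-}, x = \frac{1}{2}. Verdict: this is the I4 binomial reduction (the 1F0 binomial series: exponent 11/4, x = \frac{1}{2}). Value: \frac{1}{4} \cdot \left(\frac{1}{2}\right)^{\frac{11}{4}}.

The tell: from the first term \frac{1}{4}: (1)_k (prefactor 1/4) is k! itself.
Consecutive-term ratio: r(k) = \frac{1}{2} * (k-\frac{11}{4}) / [(k+1)] ; factor over Q: parameters, x = \frac{1}{2}, and C = \frac{1}{4}.


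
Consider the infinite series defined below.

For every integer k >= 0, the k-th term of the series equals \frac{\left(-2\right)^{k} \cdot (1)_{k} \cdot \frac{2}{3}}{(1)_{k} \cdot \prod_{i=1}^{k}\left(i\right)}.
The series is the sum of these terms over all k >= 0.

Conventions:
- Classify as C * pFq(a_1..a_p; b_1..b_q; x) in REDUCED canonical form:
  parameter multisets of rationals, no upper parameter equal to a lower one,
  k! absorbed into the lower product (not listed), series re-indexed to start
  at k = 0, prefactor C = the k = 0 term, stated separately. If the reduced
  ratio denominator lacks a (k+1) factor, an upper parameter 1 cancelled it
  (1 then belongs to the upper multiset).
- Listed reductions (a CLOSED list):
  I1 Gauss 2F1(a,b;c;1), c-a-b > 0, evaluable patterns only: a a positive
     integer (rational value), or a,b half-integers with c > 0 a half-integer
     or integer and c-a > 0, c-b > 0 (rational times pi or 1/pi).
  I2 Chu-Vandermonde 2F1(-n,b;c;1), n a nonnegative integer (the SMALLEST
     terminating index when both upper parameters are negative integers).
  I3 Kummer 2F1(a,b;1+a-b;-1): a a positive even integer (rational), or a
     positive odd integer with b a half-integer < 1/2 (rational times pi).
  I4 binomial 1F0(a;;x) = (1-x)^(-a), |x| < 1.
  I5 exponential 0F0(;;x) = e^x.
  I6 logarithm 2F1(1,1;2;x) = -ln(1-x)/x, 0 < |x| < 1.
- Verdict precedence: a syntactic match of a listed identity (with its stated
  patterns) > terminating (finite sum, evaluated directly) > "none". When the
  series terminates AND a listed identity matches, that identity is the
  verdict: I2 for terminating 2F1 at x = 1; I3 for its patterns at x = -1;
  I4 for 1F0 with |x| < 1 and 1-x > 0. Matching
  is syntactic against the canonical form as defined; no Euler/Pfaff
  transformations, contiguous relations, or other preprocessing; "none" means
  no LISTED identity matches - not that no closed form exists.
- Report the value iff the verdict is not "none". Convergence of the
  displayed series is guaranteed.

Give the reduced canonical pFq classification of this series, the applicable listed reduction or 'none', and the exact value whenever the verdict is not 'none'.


The tell: t_0 being \frac{2}{3}, (1)_k (C = 2/3, x = -2) is k! itself.
Consecutive-term ratio: r(k) = -2 * 1 / [(k+1)] - rational; roots negated = parameters, x = -2, C = \frac{2}{3}.

Classification (C = \frac{2}{3}): 0F0 with upper {-}, lower {-}, argument x = -2. Verdict: this is the I5 exponential reduction (the 0F0 exponential series at x = -2). Exact value: \frac{2}{3} \cdot e^{-2}.


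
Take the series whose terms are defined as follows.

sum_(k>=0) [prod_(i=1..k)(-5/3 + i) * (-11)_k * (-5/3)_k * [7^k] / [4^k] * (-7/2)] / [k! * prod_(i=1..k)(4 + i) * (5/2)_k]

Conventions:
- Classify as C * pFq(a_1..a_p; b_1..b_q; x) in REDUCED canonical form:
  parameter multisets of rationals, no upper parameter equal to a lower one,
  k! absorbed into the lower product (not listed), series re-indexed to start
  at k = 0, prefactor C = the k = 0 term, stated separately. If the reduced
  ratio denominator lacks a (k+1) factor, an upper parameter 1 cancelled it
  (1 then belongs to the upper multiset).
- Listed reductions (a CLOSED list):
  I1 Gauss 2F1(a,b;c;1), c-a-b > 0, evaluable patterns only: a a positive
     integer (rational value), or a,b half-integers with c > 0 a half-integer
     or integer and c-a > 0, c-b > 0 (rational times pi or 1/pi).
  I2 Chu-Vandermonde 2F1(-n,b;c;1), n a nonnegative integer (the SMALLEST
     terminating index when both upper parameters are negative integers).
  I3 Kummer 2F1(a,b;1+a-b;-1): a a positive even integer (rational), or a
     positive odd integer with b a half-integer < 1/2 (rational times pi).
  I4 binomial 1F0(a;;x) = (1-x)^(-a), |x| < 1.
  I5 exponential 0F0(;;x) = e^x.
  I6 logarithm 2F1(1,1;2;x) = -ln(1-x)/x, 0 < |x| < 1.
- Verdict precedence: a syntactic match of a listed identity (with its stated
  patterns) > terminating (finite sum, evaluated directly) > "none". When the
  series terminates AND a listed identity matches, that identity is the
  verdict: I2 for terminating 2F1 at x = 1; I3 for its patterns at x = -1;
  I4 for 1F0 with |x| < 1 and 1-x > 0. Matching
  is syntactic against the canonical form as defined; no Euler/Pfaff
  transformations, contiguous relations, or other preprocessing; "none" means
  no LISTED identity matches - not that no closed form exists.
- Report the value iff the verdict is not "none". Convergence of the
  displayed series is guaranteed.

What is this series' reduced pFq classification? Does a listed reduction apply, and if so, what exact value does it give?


Classification (C = -7/2): 3F2 with upper {-11, -5/3, -2/3}, lower {5/2, 5}, argument x = 7/4. Verdict: terminating - the sum ends at index 11 because -11 is a negative integer; exact evaluation follows. Sum: 4158184574858394917851/1381438904256973144440.

Key observation: from the first term -7/2: the lower running product (C = -7/2) is a rising factorial.
Consecutive-term ratio: r(k) = (7/4) * (k-11) (k-5/3) (k-2/3) / [(k+5/2) (k+5) (k+1)] - poly over poly, x = (7/4) from leading terms; C = -7/2 at k = 0.


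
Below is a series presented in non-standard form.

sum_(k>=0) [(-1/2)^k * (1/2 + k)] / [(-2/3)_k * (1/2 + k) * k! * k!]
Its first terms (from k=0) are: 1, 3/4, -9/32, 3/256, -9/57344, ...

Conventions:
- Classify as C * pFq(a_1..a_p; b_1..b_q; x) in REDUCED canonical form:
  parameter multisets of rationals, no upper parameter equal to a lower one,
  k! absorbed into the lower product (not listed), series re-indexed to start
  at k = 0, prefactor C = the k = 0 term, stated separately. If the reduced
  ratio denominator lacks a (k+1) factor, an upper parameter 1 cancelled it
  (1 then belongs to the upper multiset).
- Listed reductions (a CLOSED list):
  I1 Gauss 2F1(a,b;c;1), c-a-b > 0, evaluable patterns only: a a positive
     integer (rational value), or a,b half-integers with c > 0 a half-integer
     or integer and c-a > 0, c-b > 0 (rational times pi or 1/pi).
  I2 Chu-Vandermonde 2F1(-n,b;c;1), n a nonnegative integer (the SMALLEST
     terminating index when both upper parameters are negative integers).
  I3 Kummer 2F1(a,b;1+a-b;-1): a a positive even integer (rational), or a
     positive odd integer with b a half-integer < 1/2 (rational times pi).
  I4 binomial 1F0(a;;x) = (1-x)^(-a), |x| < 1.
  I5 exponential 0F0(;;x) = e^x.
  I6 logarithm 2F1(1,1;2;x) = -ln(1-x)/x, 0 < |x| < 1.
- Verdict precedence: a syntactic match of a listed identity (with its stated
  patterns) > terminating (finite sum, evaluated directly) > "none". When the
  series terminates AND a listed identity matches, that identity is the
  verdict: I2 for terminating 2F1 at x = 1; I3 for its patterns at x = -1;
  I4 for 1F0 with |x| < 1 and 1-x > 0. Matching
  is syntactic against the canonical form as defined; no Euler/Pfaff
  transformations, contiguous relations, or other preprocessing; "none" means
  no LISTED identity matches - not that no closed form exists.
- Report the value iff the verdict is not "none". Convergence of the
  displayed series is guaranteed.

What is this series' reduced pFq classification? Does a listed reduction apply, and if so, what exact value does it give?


Prefactor 1, argument -1/2: 0F2 with upper {-} over lower {-2/3, 1}. Verdict: none here - no I1-I6 shape fits x = -1/2 with lower {-2/3, 1}.

Key observation: from the first term 1: the denominator's factorial ratio (prefactor 1) is a lower Pochhammer.
Ratio: r(k) = (-1/2) * 1 / [(k-2/3) (k+1) (k+1)] - rational in k, leading ratio (-1/2); with t_0 = 1, classification follows.


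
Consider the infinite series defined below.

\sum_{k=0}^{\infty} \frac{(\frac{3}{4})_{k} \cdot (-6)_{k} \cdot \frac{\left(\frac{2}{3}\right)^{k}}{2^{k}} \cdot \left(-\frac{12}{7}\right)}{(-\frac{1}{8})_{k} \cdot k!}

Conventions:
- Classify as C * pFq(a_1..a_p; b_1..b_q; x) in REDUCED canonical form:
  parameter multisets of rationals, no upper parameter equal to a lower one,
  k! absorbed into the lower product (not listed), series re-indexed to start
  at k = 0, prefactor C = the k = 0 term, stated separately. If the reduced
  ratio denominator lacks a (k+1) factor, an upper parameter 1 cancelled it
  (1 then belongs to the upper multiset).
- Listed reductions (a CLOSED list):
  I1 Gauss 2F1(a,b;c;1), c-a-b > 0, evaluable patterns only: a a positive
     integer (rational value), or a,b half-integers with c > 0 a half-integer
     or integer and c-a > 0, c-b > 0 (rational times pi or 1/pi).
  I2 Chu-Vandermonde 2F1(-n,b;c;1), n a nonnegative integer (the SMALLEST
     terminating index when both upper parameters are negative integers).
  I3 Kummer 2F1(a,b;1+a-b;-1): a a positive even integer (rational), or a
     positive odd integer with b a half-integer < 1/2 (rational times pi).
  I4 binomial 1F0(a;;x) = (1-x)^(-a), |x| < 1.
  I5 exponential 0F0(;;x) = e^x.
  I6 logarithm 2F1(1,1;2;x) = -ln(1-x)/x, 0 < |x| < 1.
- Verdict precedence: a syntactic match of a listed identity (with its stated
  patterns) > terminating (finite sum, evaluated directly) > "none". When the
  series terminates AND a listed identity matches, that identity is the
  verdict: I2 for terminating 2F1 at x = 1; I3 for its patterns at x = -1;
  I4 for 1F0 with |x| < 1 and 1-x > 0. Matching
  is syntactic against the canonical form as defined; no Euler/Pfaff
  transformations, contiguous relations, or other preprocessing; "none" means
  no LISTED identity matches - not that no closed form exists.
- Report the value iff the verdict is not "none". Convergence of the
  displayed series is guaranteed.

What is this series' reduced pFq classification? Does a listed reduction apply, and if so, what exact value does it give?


This is -\frac{12}{7} * 2F1(-6, \frac{3}{4}; -\frac{1}{8}; \frac{1}{3}) in reduced canonical form. Verdict: terminating - no listed pattern fits, but -6 in the upper list cuts the series at k = 6; direct evaluation. Value: -\frac{65817428}{15766569}.

Structural cue: with t_0 = -\frac{12}{7}, the two k-th powers (C = -12/7) combine into one argument.
Term ratio: r(k) = \frac{1}{3} * (k-6) (k+\frac{3}{4}) / [(k-\frac{1}{8}) (k+1)] - rational in k. x = \frac{1}{3}; t_0 = -\frac{12}{7}; negate the roots.


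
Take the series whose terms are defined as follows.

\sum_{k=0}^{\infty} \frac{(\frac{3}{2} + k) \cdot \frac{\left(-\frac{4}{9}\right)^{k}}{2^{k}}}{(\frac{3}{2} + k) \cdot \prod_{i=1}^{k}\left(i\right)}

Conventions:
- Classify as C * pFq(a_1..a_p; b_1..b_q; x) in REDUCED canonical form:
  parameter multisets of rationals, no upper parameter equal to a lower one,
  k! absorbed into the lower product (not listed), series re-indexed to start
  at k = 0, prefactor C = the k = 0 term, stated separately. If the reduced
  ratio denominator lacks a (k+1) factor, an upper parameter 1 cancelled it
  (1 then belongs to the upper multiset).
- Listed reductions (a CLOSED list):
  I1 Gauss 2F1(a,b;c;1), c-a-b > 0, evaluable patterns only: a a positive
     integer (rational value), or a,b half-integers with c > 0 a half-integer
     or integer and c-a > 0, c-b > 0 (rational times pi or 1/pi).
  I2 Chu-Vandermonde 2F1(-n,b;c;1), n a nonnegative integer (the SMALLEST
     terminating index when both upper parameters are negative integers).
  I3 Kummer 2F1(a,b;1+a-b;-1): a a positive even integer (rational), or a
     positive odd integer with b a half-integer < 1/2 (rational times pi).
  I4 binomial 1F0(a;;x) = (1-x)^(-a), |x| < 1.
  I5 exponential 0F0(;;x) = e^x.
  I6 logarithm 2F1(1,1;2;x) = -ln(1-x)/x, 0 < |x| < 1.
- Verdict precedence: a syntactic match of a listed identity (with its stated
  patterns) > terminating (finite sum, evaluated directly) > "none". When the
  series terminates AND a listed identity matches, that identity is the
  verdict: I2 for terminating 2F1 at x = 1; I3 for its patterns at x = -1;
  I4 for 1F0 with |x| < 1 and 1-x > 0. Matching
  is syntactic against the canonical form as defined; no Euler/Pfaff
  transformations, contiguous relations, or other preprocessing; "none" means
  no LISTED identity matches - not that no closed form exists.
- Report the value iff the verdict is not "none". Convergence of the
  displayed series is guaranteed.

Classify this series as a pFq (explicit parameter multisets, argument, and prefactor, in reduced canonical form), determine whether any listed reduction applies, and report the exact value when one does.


At argument -\frac{2}{9}: a 0F0 with upper {-}, lower {-}, scaled by C = 1. Verdict at x = -\frac{2}{9}: the I5 exponential reduction matches (the 0F0 exponential series at x = -\frac{2}{9}). Value: e^{-\frac{2}{9}}.

Structural cue: with t_0 = 1, the two k-th powers (C = 1) combine into one argument.
Step ratio: r(k) = -\frac{2}{9} * 1 / [(k+1)] - rational; roots negated = parameters, x = -\frac{2}{9}, C = 1.


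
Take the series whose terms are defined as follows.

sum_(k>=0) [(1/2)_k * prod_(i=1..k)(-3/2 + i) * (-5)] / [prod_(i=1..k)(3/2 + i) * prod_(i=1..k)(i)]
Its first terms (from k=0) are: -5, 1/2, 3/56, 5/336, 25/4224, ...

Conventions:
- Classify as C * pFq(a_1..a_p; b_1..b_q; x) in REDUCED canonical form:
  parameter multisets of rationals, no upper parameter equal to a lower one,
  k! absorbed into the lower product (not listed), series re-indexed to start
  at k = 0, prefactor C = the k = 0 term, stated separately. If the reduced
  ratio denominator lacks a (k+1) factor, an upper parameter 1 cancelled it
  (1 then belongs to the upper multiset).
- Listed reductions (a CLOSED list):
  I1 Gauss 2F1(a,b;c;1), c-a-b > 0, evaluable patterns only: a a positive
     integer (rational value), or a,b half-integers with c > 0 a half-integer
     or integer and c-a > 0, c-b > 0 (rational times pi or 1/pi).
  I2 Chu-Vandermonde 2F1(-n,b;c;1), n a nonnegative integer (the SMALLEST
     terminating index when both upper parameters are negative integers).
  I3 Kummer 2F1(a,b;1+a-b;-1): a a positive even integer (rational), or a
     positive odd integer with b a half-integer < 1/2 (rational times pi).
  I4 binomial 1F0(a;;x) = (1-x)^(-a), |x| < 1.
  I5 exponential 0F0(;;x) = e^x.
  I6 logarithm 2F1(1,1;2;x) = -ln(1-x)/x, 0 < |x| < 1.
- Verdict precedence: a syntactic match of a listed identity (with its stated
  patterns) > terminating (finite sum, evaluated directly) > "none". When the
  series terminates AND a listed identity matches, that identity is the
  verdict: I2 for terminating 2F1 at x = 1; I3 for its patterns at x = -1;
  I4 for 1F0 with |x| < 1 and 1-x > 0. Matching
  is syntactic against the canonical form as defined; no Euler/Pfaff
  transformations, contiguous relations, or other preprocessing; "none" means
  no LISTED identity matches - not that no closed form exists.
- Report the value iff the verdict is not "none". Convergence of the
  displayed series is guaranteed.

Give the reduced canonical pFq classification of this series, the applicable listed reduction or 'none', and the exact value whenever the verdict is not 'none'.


Canonical form: C = -5 times 2F1 with upper {-1/2, 1/2}, lower {5/2}, x = 1. Verdict at x = 1: the half-integer Gauss pattern (I1) matches (x = 1; upper {-1/2, 1/2} half-integers, c = 5/2 in the evaluable pattern). Value: (-45/32) * pi.

Structural cue: t_0 = -5 here, and the product of the first k integers (C = -5, x = 1) is k!.
Ratio: r(k) = 1 * (k-1/2) (k+1/2) / [(k+5/2) (k+1)] - rational; roots negated = parameters, x = 1, C = -5.


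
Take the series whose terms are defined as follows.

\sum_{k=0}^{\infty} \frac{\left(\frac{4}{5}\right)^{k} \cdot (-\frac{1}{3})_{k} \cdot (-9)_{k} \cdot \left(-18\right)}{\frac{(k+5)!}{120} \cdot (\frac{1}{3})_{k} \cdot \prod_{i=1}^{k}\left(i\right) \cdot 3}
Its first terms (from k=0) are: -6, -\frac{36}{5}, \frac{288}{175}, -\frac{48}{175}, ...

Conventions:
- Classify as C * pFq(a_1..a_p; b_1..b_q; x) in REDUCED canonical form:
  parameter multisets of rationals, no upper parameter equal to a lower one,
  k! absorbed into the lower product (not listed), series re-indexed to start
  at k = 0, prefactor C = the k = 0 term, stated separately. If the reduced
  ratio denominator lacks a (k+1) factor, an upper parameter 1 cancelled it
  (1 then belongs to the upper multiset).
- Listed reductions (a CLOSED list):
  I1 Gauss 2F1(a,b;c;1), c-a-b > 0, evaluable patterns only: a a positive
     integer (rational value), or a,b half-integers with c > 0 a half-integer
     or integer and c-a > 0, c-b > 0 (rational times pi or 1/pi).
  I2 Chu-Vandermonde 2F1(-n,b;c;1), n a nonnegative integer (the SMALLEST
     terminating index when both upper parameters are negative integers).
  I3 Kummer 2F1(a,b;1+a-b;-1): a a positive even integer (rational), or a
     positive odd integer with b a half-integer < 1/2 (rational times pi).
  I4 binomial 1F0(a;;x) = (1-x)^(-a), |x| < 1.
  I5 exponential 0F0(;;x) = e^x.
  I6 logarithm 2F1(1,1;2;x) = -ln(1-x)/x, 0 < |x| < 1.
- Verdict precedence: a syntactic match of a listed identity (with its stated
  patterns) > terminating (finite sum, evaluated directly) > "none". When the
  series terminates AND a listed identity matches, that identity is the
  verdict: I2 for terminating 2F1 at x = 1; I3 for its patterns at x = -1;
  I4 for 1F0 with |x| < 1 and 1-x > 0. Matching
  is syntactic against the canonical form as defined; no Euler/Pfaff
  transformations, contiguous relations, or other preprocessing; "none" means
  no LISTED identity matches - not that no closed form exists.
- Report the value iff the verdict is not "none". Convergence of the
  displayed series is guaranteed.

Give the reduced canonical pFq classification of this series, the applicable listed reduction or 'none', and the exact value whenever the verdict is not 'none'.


Canonical form: C = -6 times 2F2 with upper {-9, -\frac{1}{3}}, lower {\frac{1}{3}, 6}, x = \frac{4}{5}. Verdict: terminating - upper -9 stops the sum at k = 9; the 10 terms are added exactly. Exact value: -\frac{26927096497976134}{2281722802734375}.

Key observation: with t_0 = -6, the product of the first k integers (C = -6) is k!.
Consecutive-term ratio: r(k) = \frac{4}{5} * (k-9) (k-\frac{1}{3}) / [(k+\frac{1}{3}) (k+6) (k+1)] - rational in k. x = \frac{4}{5}; t_0 = -6; negate the roots.


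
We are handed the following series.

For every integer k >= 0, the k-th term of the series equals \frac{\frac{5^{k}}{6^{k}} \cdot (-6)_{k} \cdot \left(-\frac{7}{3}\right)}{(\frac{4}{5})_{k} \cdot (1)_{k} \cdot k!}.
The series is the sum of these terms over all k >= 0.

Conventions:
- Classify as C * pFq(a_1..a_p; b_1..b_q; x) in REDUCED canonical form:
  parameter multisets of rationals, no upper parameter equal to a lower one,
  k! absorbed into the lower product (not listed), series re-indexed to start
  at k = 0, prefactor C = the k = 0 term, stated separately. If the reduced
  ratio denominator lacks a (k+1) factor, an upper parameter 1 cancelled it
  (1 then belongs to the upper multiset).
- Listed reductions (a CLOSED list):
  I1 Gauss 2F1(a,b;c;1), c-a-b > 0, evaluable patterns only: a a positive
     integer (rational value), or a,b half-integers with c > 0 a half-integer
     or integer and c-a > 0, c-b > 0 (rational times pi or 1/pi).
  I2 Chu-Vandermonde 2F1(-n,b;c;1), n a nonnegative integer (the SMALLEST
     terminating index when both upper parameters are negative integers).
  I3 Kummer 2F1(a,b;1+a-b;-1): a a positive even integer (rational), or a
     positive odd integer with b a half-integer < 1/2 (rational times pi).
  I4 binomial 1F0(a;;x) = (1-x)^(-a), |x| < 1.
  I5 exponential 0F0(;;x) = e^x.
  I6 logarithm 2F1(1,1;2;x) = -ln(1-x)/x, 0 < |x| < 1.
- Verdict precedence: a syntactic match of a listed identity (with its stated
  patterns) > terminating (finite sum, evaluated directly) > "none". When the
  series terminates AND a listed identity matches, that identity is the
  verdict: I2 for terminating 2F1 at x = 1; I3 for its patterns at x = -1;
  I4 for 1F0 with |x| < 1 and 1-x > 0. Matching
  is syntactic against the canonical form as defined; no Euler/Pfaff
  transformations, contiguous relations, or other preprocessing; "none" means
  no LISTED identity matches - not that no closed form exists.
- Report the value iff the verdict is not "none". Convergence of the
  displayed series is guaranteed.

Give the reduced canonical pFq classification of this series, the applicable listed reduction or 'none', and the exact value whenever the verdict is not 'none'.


The tell: from the first term -\frac{7}{3}: the two geometric factors (C = -7/3, x = 5/6) combine into one argument.
Step ratio: r(k) = \frac{5}{6} * (k-6) / [(k+\frac{4}{5}) (k+1) (k+1)] - rational; roots negated = parameters, x = \frac{5}{6}, C = -\frac{7}{3}.

This is -\frac{7}{3} * 1F2(-6; \frac{4}{5}, 1; \frac{5}{6}) in reduced canonical form. Verdict: terminating at k = 6: the factor (-6)_k kills every later term; summing the 7 survivors is exact. Its exact value is \frac{93681002905531}{19190513074176}.


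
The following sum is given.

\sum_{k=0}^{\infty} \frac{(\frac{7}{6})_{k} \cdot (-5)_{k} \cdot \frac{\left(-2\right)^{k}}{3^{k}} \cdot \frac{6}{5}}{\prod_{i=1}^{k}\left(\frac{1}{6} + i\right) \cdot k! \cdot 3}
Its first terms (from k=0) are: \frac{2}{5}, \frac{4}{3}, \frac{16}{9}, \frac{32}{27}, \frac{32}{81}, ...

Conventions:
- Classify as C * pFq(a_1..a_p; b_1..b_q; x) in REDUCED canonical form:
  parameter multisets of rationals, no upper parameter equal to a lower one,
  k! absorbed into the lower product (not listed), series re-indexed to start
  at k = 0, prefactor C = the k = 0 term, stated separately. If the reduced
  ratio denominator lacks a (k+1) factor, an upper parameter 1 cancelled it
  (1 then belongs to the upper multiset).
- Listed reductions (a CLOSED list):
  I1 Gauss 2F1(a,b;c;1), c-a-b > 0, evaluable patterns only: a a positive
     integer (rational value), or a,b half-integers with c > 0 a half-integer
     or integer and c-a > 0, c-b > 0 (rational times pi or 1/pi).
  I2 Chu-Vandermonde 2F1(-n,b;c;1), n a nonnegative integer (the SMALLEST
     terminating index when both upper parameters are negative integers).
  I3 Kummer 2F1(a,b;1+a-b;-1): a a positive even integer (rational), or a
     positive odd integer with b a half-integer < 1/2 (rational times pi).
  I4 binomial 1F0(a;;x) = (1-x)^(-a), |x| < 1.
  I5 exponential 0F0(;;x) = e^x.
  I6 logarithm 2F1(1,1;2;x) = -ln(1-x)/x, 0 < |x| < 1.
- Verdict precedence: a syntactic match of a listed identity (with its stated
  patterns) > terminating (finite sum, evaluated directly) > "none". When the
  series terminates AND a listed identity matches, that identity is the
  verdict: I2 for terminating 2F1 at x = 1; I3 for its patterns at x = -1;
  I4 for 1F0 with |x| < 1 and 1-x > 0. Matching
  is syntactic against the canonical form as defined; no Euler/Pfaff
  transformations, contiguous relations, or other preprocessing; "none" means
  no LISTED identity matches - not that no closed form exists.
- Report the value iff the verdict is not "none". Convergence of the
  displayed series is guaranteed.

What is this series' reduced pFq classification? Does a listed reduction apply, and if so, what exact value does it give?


First insight: t_0 being \frac{2}{5}, the parameter 7/6 appears in both the upper and lower lists and cancels.
Step ratio: r(k) = -\frac{2}{3} * (k-5) / [(k+1)] - rational in k, leading ratio -\frac{2}{3}; with t_0 = \frac{2}{5}, classification follows.

The series (x = -\frac{2}{3}) is 1F0: upper {-5}, lower {-}, prefactor \frac{2}{5}. Verdict at x = -\frac{2}{3}: binomial (I4) matches (the 1F0 binomial series: exponent 5, x = -\frac{2}{3}). Its exact value is \frac{1250}{243}.


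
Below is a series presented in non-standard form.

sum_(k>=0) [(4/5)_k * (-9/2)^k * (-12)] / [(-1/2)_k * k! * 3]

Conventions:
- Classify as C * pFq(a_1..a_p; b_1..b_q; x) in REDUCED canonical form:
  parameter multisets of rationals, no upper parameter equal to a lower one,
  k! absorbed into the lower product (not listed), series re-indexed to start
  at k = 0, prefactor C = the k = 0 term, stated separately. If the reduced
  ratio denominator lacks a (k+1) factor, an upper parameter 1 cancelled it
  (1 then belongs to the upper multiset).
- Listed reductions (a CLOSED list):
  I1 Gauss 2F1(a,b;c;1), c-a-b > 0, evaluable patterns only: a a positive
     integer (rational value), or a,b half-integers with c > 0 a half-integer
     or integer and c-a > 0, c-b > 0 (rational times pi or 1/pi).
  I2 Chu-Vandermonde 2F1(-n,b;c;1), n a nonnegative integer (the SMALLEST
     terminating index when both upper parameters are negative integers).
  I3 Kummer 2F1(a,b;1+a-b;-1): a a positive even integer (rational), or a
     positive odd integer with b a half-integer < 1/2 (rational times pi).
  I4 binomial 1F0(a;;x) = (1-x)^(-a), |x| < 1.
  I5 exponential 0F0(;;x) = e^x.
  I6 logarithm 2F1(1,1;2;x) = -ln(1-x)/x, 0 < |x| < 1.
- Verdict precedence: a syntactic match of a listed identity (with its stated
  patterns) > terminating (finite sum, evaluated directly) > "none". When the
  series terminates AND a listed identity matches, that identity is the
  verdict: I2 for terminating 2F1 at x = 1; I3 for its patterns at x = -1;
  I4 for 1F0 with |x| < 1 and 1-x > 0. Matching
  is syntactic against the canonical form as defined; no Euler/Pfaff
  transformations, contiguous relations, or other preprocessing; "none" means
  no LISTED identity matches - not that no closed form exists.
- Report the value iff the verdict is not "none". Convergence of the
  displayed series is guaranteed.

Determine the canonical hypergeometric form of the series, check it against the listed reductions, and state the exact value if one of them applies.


Classification (C = -4): 1F1 with upper {4/5}, lower {-1/2}, argument x = -9/2. Verdict: none - at argument -9/2 the multisets {4/5} ; {-1/2} match no listed identity.

Key observation: t_0 being -4, the constant factors (prefactor -4) combine into one prefactor.
Ratio: r(k) = (-9/2) * (k+4/5) / [(k-1/2) (k+1)] ; factor over Q: parameters, x = (-9/2), and C = -4.


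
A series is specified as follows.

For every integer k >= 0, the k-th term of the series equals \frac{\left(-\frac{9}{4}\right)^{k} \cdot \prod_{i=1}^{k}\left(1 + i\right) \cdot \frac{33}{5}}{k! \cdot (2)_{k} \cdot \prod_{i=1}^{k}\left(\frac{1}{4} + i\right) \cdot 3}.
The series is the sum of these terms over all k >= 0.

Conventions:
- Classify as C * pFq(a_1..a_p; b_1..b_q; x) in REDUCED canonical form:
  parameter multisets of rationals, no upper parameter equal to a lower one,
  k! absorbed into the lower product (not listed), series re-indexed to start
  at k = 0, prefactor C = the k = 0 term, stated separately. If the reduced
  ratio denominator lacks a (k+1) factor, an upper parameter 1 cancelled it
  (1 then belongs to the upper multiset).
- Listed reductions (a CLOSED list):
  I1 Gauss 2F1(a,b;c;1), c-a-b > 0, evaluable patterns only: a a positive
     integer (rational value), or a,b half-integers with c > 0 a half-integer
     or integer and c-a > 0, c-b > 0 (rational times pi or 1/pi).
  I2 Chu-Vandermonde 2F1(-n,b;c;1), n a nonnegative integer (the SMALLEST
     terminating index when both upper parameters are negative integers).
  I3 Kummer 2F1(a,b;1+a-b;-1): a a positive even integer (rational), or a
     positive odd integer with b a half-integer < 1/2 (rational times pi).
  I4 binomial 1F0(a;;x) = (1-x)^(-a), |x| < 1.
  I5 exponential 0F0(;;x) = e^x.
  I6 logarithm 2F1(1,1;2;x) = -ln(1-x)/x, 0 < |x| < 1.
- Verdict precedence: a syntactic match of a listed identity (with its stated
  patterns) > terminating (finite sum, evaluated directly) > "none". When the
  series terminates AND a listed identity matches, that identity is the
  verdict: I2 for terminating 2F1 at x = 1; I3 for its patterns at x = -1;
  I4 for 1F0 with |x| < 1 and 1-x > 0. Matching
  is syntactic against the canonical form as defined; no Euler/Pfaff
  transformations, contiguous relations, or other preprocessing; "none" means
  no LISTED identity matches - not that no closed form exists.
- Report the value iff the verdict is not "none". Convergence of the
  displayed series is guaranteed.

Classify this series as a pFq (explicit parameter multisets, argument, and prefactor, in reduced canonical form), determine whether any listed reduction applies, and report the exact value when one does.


The series (x = -\frac{9}{4}) is 0F1: upper {-}, lower {\frac{5}{4}}, prefactor \frac{11}{5}. Verdict: no listed reduction: x = -\frac{9}{4} and upper {-} fail every I1-I6 pattern.

First insight: t_0 = \frac{11}{5} here, and the running product (C = 11/5, x = -9/4) telescopes to a rising factorial.
Term ratio: r(k) = -\frac{9}{4} * 1 / [(k+\frac{5}{4}) (k+1)] - rational in k, leading ratio -\frac{9}{4}; with t_0 = \frac{11}{5}, classification follows.


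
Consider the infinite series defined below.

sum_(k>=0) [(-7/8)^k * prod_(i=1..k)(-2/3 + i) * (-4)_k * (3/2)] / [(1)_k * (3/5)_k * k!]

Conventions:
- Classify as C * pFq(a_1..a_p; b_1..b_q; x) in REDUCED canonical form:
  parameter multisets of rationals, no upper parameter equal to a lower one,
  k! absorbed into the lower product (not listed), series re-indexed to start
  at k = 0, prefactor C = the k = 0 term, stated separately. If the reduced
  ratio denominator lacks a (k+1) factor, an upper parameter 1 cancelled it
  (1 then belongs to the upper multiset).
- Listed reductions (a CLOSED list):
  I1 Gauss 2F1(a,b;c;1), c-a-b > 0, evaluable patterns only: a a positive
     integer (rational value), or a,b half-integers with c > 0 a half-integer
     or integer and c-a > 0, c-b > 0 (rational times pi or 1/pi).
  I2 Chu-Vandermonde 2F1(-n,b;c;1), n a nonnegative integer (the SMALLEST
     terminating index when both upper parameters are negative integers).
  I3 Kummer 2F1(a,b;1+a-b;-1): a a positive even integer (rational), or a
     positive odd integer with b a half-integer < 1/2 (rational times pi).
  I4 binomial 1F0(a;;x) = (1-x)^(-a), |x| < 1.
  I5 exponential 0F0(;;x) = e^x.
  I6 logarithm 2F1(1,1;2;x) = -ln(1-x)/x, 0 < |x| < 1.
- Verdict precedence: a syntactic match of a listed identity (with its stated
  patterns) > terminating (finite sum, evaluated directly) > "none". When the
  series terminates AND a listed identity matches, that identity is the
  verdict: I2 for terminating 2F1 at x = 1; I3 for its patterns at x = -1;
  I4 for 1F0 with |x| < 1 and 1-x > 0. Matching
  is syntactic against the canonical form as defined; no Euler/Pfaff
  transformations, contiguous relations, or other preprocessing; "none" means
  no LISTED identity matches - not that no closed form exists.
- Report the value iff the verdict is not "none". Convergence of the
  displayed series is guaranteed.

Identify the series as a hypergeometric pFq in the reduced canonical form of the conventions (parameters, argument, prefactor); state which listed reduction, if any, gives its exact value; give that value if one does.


Prefactor 3/2, argument -7/8: 2F2 with upper {-4, 1/3} over lower {3/5, 1}. Verdict: terminating - the sum ends at index 4 because -4 is a negative integer; exact evaluation follows. Exact value: 23492472083/3726508032.

The tell: with t_0 = 3/2, the denominator's factorial ratio (prefactor 3/2) is a lower Pochhammer.
Term ratio: r(k) = (-7/8) * (k-4) (k+1/3) / [(k+3/5) (k+1) (k+1)] - poly over poly, x = (-7/8) from leading terms; C = 3/2 at k = 0.
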